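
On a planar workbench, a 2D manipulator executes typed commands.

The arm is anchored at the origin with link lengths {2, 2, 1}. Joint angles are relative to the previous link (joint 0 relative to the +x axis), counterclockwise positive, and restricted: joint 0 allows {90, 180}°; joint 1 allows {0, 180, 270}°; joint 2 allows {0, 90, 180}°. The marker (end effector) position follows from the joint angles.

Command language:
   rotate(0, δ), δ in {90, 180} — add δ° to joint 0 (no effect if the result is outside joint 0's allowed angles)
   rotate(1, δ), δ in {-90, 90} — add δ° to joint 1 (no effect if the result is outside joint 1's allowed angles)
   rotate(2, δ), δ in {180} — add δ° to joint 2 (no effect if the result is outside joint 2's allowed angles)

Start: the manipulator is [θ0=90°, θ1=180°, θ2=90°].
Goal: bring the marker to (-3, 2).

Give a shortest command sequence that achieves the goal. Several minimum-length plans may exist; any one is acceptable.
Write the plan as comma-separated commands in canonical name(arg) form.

t0: [θ0=90°, θ1=180°, θ2=90°]
t=1 rotate(1, 90) ⇒ [θ0=90°, θ1=270°, θ2=90°]
t=2 rotate(0, 90) ⇒ [θ0=180°, θ1=270°, θ2=90°]
no 1-step plan works, so 2 is optimal.

rotate(1, 90), rotate(0, 90)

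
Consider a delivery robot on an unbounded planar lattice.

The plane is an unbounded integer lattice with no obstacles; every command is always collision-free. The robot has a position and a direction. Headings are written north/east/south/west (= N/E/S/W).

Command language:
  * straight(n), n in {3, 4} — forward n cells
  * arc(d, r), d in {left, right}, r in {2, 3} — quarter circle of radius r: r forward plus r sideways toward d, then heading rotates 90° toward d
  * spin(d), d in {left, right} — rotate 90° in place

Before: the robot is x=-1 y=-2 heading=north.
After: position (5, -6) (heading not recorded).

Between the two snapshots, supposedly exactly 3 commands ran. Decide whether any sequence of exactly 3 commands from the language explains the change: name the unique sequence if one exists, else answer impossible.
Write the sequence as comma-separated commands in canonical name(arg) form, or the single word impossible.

arc(right, 3), arc(right, 3), straight(4)

key: running straight(4) before arc(right, 3) would end elsewhere — order is forced
t0: x=-1 y=-2 heading=north
[1] after arc(right, 3): x=2 y=1 heading=east
[2] after arc(right, 3): x=5 y=-2 heading=south
[3] after straight(4): x=5 y=-6 heading=south
all 512 alternatives checked — unique.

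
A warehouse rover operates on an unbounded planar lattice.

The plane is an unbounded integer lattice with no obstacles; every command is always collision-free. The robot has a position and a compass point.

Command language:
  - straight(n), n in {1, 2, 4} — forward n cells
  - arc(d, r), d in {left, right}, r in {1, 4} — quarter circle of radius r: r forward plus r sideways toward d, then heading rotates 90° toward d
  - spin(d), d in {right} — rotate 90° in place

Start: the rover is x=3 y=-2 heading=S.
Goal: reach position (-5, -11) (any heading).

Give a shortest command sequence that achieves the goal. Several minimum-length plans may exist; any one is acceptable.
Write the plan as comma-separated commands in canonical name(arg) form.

arc(right, 4), arc(left, 4), straight(1)

initial: x=3 y=-2 heading=S
[1] after arc(right, 4): x=-1 y=-6 heading=W
[2] after arc(left, 4): x=-5 y=-10 heading=S
[3] after straight(1): x=-5 y=-11 heading=S
shorter routes all fall short; 3 is best.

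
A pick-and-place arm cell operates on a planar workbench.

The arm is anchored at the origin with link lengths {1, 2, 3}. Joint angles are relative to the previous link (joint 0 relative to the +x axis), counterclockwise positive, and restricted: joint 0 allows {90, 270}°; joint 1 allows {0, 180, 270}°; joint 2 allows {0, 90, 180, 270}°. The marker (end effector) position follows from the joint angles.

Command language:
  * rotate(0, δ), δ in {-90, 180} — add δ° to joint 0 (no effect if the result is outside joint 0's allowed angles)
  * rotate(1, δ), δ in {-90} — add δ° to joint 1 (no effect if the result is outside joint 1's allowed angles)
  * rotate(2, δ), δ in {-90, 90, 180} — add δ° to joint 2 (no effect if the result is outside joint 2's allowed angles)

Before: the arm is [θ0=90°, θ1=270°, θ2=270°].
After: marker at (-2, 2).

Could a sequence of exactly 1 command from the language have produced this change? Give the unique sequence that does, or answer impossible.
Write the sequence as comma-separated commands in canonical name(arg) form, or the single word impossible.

initial: [θ0=90°, θ1=270°, θ2=270°]
step 1 (rotate(0, 180)): [θ0=270°, θ1=270°, θ2=270°]
no other 1-command option fits: unique.

rotate(0, 180)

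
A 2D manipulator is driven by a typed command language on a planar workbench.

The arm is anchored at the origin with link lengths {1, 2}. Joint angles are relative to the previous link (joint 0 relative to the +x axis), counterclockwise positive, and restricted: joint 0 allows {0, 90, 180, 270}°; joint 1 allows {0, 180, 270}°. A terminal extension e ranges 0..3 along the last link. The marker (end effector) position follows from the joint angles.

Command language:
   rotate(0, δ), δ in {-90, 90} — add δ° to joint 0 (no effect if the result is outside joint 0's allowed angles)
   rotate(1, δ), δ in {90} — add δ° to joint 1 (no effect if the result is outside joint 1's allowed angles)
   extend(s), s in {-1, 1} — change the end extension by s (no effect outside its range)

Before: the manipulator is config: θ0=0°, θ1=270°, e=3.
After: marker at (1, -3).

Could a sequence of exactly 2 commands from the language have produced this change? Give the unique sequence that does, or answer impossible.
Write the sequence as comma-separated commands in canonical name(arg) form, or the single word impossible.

extend(-1), extend(-1)

start: config: θ0=0°, θ1=270°, e=3
step 1 (extend(-1)): config: θ0=0°, θ1=270°, e=2
step 2 (extend(-1)): config: θ0=0°, θ1=270°, e=1
all 25 alternatives checked — unique.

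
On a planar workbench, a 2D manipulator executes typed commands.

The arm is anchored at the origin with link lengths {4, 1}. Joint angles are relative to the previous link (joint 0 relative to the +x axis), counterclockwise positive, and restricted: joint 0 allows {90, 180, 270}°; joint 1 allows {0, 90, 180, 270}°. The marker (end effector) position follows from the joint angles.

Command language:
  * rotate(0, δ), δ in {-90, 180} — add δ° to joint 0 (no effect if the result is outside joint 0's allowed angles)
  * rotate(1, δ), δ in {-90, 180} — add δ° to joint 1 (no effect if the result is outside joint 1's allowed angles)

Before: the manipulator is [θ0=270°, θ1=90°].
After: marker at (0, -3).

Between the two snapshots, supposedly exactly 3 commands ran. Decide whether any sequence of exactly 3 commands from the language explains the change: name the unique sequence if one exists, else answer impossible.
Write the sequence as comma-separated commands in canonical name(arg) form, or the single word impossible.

rotate(1, -90), rotate(1, -90), rotate(1, -90)

begin: [θ0=270°, θ1=90°]
step 1 (rotate(1, -90)): [θ0=270°, θ1=0°]
step 2 (rotate(1, -90)): [θ0=270°, θ1=270°]
step 3 (rotate(1, -90)): [θ0=270°, θ1=180°]
no other 3-command option fits: unique.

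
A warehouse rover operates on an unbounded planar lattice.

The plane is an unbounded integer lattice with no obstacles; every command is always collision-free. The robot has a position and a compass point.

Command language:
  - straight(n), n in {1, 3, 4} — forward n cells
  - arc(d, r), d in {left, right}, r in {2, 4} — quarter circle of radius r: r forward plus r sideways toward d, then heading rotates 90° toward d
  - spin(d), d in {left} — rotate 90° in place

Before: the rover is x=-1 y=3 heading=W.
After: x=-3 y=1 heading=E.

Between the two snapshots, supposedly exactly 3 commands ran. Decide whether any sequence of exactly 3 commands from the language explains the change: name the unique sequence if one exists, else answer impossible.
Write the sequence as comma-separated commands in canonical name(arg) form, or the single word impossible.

straight(4), spin(left), arc(left, 2)

key: position moved to (-3,1) AND the heading swung to E — translation plus rotation needed
start: x=-1 y=3 heading=W
step 1 (straight(4)): x=-5 y=3 heading=W
step 2 (spin(left)): x=-5 y=3 heading=S
step 3 (arc(left, 2)): x=-3 y=1 heading=E
uniquely the one of 512 3-step routes that fits.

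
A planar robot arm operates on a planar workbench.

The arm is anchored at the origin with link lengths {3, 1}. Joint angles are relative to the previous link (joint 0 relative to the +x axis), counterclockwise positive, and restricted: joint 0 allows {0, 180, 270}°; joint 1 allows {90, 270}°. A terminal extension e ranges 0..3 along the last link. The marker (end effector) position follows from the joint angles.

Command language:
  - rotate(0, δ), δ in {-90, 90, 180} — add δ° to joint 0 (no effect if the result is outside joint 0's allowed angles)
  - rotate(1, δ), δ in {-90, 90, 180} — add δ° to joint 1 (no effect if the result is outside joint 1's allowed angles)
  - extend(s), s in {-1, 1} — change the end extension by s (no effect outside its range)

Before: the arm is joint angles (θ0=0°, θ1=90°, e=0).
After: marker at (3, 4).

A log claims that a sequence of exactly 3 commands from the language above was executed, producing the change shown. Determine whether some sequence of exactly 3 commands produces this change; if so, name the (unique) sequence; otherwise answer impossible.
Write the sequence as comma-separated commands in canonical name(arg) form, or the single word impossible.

from: joint angles (θ0=0°, θ1=90°, e=0)
step 1 (extend(1)): joint angles (θ0=0°, θ1=90°, e=1)
step 2 (extend(1)): joint angles (θ0=0°, θ1=90°, e=2)
step 3 (extend(1)): joint angles (θ0=0°, θ1=90°, e=3)
all 512 alternatives checked — unique.

extend(1), extend(1), extend(1)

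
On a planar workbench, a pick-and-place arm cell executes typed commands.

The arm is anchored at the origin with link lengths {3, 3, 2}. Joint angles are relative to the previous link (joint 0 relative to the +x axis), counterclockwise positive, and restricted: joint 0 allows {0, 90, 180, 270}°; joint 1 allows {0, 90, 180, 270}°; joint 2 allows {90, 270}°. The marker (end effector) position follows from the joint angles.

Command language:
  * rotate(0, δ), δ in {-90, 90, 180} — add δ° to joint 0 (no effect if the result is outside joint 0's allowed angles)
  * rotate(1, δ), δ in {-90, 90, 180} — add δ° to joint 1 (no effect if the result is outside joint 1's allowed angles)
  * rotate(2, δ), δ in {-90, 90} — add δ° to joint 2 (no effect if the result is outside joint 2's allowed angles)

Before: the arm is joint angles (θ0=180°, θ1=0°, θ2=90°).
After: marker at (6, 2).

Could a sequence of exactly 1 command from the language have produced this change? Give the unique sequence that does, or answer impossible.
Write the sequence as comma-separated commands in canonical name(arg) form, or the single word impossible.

t0: joint angles (θ0=180°, θ1=0°, θ2=90°)
1. rotate(0, 180) → joint angles (θ0=0°, θ1=0°, θ2=90°)
all 8 alternatives checked — unique.

rotate(0, 180)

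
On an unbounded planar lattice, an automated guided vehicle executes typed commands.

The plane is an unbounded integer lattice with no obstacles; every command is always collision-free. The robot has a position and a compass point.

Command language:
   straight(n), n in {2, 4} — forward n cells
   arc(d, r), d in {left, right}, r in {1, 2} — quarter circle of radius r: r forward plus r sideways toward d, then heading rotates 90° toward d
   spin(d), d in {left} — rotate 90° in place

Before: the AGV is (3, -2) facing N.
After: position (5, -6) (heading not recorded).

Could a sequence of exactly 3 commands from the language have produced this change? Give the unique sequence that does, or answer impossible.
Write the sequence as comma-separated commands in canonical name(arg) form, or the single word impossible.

arc(right, 1), arc(right, 1), straight(4)

key: running straight(4) before arc(right, 1) would end elsewhere — order is forced
begin: (3, -2) facing N
t=1 arc(right, 1) ⇒ (4, -1) facing E
t=2 arc(right, 1) ⇒ (5, -2) facing S
t=3 straight(4) ⇒ (5, -6) facing S
no rival 3-sequence matches.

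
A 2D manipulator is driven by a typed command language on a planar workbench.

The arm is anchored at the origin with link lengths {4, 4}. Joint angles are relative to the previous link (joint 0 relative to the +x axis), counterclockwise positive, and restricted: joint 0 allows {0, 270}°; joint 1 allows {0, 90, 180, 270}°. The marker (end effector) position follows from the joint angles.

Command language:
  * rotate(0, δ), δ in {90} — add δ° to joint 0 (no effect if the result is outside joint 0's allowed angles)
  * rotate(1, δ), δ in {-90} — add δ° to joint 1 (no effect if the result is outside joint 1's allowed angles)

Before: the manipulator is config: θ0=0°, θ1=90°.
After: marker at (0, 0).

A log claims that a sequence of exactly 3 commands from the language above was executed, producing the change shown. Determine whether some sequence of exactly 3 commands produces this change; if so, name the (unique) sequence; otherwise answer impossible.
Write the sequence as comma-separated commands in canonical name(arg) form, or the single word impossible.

t0: config: θ0=0°, θ1=90°
[1] after rotate(1, -90): config: θ0=0°, θ1=0°
[2] after rotate(1, -90): config: θ0=0°, θ1=270°
[3] after rotate(1, -90): config: θ0=0°, θ1=180°
no other 3-command option fits: unique.

rotate(1, -90), rotate(1, -90), rotate(1, -90)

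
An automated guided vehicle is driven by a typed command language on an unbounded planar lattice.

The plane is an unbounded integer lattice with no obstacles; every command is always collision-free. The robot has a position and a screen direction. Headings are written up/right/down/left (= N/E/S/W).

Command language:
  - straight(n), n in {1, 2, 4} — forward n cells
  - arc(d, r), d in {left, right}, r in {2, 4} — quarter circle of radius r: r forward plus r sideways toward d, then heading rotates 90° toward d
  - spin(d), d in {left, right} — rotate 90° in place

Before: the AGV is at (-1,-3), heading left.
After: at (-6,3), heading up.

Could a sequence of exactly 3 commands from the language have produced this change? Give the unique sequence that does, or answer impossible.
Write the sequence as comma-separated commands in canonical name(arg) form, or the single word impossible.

straight(1), arc(right, 4), straight(2)

key: position moved to (-6,3) AND the heading swung to N — translation plus rotation needed
from: at (-1,-3), heading left
step 1 (straight(1)): at (-2,-3), heading left
step 2 (arc(right, 4)): at (-6,1), heading up
step 3 (straight(2)): at (-6,3), heading up
uniquely the one of 729 3-step routes that fits.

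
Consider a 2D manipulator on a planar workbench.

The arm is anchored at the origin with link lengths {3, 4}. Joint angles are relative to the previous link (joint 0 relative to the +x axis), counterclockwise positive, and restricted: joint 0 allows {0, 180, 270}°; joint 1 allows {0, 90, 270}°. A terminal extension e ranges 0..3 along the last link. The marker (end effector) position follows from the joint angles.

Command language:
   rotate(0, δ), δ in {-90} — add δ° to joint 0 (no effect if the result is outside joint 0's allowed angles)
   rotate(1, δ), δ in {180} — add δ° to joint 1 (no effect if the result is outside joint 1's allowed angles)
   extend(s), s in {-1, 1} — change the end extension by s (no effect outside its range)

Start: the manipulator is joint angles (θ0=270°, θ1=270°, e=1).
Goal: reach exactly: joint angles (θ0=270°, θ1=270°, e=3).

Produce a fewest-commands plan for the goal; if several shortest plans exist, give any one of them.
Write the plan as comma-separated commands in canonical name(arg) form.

t0: joint angles (θ0=270°, θ1=270°, e=1)
t=1 extend(1) ⇒ joint angles (θ0=270°, θ1=270°, e=2)
t=2 extend(1) ⇒ joint angles (θ0=270°, θ1=270°, e=3)
minimal: 2 command(s), checked below 2.

extend(1), extend(1)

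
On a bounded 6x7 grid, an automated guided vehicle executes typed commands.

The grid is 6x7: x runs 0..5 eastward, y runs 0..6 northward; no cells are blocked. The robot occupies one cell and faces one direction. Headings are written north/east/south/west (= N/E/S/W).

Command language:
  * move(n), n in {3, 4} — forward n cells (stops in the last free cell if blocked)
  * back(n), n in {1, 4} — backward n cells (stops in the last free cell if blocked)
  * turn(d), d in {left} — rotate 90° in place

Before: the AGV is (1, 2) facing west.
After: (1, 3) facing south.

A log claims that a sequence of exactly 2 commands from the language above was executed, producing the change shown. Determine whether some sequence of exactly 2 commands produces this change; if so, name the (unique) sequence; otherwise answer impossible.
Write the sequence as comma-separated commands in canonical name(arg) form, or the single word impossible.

turn(left), back(1)

key: order matters: swapping turn(left) and back(1) lands elsewhere
t0: (1, 2) facing west
[1] after turn(left): (1, 2) facing south
[2] after back(1): (1, 3) facing south
no rival 2-sequence matches.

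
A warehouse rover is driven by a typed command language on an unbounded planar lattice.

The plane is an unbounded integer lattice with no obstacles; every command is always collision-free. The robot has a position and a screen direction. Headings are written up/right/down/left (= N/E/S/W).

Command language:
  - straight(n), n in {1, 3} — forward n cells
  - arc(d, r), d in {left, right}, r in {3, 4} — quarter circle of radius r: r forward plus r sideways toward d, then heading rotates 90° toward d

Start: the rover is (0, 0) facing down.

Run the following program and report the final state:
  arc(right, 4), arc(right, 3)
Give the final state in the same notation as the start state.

begin: (0, 0) facing down
[1] after arc(right, 4): (-4, -4) facing left
[2] after arc(right, 3): (-7, -1) facing up

(-7, -1) facing up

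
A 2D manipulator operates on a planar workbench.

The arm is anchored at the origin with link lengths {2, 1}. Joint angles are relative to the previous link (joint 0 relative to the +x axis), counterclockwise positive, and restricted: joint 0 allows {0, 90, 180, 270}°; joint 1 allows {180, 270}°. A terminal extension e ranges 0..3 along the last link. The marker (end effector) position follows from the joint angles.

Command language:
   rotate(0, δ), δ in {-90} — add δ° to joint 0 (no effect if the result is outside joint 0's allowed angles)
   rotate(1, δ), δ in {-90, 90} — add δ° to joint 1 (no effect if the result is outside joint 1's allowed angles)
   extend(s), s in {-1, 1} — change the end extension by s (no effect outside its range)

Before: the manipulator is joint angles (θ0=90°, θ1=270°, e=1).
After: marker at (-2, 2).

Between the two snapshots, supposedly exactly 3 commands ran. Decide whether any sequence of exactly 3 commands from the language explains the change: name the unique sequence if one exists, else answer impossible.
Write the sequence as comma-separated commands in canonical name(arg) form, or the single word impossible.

start: joint angles (θ0=90°, θ1=270°, e=1)
1. rotate(0, -90) → joint angles (θ0=0°, θ1=270°, e=1)
2. rotate(0, -90) → joint angles (θ0=270°, θ1=270°, e=1)
3. rotate(0, -90) → joint angles (θ0=180°, θ1=270°, e=1)
no rival 3-sequence matches.

rotate(0, -90), rotate(0, -90), rotate(0, -90)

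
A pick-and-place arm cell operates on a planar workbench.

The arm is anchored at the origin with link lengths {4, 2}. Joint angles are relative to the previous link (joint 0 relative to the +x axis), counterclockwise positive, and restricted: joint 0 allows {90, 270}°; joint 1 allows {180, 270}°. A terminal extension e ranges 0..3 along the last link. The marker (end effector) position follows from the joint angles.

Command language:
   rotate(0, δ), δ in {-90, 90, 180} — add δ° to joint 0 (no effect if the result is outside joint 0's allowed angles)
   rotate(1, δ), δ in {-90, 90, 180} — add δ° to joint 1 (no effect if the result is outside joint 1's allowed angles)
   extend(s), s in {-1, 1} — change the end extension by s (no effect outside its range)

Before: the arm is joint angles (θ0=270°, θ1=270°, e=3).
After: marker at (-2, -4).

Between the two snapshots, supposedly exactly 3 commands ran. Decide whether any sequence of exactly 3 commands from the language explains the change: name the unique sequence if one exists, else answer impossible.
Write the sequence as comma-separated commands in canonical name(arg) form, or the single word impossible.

extend(-1), extend(-1), extend(-1)

start: joint angles (θ0=270°, θ1=270°, e=3)
1. extend(-1) → joint angles (θ0=270°, θ1=270°, e=2)
2. extend(-1) → joint angles (θ0=270°, θ1=270°, e=1)
3. extend(-1) → joint angles (θ0=270°, θ1=270°, e=0)
no other 3-command option fits: unique.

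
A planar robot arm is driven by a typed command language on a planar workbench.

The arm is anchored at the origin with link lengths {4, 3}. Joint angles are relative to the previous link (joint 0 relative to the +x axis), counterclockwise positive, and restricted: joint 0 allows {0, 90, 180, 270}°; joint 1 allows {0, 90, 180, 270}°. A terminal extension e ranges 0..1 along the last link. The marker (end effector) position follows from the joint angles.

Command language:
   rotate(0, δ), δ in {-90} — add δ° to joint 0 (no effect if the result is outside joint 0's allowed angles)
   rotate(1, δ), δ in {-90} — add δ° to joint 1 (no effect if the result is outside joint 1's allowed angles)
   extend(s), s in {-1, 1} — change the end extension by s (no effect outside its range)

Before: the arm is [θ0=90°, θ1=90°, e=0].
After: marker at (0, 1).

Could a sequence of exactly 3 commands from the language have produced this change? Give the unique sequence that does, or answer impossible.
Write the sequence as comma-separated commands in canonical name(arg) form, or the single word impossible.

initial: [θ0=90°, θ1=90°, e=0]
1. rotate(1, -90) → [θ0=90°, θ1=0°, e=0]
2. rotate(1, -90) → [θ0=90°, θ1=270°, e=0]
3. rotate(1, -90) → [θ0=90°, θ1=180°, e=0]
all 64 alternatives checked — unique.

rotate(1, -90), rotate(1, -90), rotate(1, -90)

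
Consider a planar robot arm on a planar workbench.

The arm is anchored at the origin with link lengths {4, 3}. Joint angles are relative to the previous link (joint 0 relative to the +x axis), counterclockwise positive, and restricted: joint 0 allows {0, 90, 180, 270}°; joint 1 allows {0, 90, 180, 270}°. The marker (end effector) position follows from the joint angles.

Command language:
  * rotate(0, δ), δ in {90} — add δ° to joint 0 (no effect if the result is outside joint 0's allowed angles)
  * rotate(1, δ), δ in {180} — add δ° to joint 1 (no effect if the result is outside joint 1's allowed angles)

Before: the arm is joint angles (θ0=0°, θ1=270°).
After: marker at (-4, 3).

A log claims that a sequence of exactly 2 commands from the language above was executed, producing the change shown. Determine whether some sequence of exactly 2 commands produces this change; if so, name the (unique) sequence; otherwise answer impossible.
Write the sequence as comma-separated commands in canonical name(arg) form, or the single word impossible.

begin: joint angles (θ0=0°, θ1=270°)
step 1 (rotate(0, 90)): joint angles (θ0=90°, θ1=270°)
step 2 (rotate(0, 90)): joint angles (θ0=180°, θ1=270°)
all 4 alternatives checked — unique.

rotate(0, 90), rotate(0, 90)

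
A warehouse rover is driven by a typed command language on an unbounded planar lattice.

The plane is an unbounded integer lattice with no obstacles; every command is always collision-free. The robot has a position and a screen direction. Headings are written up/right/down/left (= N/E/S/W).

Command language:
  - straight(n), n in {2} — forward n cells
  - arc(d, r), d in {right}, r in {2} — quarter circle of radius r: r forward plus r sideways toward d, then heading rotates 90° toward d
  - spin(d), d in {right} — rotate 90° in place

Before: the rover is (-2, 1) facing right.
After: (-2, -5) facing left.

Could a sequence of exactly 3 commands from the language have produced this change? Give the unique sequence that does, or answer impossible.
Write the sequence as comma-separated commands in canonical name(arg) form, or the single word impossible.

arc(right, 2), straight(2), arc(right, 2)

key: position moved to (-2,-5) AND the heading swung to W — translation plus rotation needed
begin: (-2, 1) facing right
t=1 arc(right, 2) ⇒ (0, -1) facing down
t=2 straight(2) ⇒ (0, -3) facing down
t=3 arc(right, 2) ⇒ (-2, -5) facing left
all 27 alternatives checked — unique.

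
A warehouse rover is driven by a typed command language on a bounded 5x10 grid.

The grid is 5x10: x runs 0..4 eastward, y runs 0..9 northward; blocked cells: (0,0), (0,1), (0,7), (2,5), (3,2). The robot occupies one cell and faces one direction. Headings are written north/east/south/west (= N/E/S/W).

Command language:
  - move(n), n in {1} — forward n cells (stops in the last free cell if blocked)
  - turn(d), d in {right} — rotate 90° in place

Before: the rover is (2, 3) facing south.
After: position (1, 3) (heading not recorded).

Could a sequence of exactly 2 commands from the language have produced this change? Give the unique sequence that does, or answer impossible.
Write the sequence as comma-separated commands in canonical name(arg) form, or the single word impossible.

key: running move(1) before turn(right) would end elsewhere — order is forced
begin: (2, 3) facing south
step 1 (turn(right)): (2, 3) facing west
step 2 (move(1)): (1, 3) facing west
uniquely the one of 4 2-step routes that fits.

turn(right), move(1)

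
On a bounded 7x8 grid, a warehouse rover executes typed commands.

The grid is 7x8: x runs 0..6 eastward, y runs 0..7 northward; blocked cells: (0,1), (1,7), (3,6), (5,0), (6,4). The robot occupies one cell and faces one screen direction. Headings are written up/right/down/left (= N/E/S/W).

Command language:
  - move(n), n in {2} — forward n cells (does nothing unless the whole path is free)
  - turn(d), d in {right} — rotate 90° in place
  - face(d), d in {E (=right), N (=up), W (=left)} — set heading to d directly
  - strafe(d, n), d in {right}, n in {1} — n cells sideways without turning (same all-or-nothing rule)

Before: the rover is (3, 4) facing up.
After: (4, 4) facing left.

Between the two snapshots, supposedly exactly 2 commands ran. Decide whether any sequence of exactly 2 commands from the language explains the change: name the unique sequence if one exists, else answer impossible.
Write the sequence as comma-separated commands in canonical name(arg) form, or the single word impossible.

strafe(right, 1), face(W)

key: position moved to (4,4) AND the heading swung to W — translation plus rotation needed
start: (3, 4) facing up
t=1 strafe(right, 1) ⇒ (4, 4) facing up
t=2 face(W) ⇒ (4, 4) facing left
all 36 alternatives checked — unique.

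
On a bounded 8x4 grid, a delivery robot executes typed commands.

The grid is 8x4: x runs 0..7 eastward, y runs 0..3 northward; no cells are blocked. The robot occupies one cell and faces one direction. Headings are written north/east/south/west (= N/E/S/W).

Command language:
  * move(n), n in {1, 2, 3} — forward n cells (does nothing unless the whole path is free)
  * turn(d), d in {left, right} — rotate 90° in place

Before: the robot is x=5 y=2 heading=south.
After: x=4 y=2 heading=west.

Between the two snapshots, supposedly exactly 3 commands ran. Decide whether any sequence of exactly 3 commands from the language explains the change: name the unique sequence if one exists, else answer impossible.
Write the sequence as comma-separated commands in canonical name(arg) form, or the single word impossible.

move(3), turn(right), move(1)

key: cell and facing (now W) both changed — the 3 commands mix motion and turning
from: x=5 y=2 heading=south
t=1 move(3) ⇒ x=5 y=2 heading=south
t=2 turn(right) ⇒ x=5 y=2 heading=west
t=3 move(1) ⇒ x=4 y=2 heading=west
no rival 3-sequence matches.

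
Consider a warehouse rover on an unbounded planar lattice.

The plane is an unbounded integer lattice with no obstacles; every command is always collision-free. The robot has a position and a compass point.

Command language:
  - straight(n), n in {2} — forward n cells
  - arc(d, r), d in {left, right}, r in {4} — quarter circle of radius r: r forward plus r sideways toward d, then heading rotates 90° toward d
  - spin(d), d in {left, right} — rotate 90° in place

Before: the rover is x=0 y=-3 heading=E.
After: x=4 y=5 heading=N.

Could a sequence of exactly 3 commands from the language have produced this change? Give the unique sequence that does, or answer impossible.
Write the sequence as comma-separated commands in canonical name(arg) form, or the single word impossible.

arc(left, 4), straight(2), straight(2)

key: position moved to (4,5) AND the heading swung to N — translation plus rotation needed
begin: x=0 y=-3 heading=E
step 1 (arc(left, 4)): x=4 y=1 heading=N
step 2 (straight(2)): x=4 y=3 heading=N
step 3 (straight(2)): x=4 y=5 heading=N
uniquely the one of 125 3-step routes that fits.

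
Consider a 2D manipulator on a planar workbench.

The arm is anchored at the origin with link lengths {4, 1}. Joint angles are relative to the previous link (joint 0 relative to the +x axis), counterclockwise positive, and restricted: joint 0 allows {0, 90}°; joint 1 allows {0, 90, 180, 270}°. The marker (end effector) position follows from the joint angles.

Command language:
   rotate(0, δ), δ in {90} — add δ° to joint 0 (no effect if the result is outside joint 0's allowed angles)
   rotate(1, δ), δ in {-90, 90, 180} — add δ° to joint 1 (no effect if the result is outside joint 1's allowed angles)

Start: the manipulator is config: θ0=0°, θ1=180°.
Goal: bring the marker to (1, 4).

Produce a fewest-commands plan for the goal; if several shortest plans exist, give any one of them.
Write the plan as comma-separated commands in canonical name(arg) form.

rotate(0, 90), rotate(1, 90)

from: config: θ0=0°, θ1=180°
t=1 rotate(0, 90) ⇒ config: θ0=90°, θ1=180°
t=2 rotate(1, 90) ⇒ config: θ0=90°, θ1=270°
nothing shorter than 2 reaches the goal.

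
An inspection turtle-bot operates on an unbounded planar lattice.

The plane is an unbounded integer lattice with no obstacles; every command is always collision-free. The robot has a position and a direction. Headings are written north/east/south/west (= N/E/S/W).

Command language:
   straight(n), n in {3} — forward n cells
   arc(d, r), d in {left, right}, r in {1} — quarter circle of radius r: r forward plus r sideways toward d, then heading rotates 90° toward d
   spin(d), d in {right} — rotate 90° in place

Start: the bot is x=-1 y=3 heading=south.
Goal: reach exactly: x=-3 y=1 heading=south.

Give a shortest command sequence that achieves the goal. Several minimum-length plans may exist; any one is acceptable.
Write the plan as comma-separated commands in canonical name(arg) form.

begin: x=-1 y=3 heading=south
1. arc(right, 1) → x=-2 y=2 heading=west
2. arc(left, 1) → x=-3 y=1 heading=south
minimal: 2 command(s), checked below 2.

arc(right, 1), arc(left, 1)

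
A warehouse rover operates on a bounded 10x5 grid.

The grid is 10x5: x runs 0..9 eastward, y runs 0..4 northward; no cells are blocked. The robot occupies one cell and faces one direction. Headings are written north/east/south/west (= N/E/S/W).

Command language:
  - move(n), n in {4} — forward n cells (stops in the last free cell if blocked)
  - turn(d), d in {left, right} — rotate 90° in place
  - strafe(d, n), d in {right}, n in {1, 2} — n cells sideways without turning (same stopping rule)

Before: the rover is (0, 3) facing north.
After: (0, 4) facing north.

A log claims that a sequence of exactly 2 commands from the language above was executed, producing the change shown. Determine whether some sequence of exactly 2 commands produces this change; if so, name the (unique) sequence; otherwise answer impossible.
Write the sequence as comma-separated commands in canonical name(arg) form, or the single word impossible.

move(4), move(4)

key: the first move(4) runs into the grid edge before its full distance
initial: (0, 3) facing north
[1] after move(4): (0, 4) facing north
[2] after move(4): (0, 4) facing north
no other 2-command option fits: unique.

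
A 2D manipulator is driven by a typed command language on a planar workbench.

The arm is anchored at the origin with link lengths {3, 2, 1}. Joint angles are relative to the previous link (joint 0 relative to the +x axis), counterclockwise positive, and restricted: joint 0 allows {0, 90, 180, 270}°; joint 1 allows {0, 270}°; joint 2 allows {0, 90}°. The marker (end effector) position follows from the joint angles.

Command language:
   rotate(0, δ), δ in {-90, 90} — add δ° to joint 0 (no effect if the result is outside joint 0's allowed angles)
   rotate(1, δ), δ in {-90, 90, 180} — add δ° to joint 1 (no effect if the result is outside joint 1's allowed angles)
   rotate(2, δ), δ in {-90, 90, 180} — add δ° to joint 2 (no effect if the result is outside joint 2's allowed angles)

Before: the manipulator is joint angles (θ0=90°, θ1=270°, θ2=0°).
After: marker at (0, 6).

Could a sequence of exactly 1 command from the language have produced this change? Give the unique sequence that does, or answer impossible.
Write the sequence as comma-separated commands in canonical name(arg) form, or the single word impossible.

initial: joint angles (θ0=90°, θ1=270°, θ2=0°)
step 1 (rotate(1, 90)): joint angles (θ0=90°, θ1=0°, θ2=0°)
all 8 alternatives checked — unique.

rotate(1, 90)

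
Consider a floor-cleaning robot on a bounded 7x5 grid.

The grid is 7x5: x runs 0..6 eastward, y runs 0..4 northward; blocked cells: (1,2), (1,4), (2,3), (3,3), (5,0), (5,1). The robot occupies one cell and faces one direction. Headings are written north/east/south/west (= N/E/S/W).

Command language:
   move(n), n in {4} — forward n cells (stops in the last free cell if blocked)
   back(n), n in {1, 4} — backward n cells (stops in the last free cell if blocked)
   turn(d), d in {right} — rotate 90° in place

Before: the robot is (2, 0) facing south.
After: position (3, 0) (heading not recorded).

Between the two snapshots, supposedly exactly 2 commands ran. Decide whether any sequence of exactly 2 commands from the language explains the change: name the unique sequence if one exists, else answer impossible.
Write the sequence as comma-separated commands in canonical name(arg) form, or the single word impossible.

key: order matters: swapping turn(right) and back(1) lands elsewhere
from: (2, 0) facing south
1. turn(right) → (2, 0) facing west
2. back(1) → (3, 0) facing west
no rival 2-sequence matches.

turn(right), back(1)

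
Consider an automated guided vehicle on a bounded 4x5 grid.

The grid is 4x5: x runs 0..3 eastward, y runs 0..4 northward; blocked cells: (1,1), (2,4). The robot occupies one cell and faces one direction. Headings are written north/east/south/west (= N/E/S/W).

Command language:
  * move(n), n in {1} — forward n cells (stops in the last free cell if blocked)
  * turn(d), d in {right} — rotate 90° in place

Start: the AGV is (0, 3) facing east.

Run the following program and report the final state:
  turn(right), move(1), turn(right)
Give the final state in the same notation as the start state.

(0, 2) facing west

from: (0, 3) facing east
step 1 (turn(right)): (0, 3) facing south
step 2 (move(1)): (0, 2) facing south
step 3 (turn(right)): (0, 2) facing west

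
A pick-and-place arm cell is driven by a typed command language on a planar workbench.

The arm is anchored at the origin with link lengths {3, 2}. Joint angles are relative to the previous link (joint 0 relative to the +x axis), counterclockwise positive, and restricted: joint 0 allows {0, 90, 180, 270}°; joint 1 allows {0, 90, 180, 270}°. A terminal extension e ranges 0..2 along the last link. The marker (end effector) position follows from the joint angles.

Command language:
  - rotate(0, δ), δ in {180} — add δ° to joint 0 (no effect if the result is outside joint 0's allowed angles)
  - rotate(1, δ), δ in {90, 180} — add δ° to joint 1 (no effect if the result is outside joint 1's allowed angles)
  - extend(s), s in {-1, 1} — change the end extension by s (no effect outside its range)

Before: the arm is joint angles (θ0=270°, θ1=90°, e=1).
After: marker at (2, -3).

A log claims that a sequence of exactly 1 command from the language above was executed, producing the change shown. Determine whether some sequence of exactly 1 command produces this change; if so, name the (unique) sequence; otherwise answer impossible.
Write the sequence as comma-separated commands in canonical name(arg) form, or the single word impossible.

extend(-1)

from: joint angles (θ0=270°, θ1=90°, e=1)
1. extend(-1) → joint angles (θ0=270°, θ1=90°, e=0)
all 5 alternatives checked — unique.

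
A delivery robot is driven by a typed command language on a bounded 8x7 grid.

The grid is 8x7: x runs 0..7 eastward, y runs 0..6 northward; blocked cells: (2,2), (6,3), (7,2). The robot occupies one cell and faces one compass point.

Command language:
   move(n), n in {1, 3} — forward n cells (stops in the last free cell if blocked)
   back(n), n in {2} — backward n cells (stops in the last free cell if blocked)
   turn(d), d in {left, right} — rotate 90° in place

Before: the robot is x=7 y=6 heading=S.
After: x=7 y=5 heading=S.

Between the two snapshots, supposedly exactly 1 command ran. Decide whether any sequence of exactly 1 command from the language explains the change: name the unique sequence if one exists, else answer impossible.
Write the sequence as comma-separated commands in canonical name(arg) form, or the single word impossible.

move(1)

key: still facing S — the one step turns nothing
from: x=7 y=6 heading=S
1. move(1) → x=7 y=5 heading=S
all 5 alternatives checked — unique.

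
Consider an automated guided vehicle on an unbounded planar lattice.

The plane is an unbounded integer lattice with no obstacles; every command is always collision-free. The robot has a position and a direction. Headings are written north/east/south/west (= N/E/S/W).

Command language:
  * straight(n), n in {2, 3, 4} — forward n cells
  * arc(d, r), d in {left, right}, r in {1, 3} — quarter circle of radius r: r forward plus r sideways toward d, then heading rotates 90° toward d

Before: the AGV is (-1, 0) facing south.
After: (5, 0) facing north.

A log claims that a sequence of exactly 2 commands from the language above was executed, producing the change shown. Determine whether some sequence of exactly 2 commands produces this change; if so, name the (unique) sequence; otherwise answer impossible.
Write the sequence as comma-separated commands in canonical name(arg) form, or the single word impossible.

arc(left, 3), arc(left, 3)

key: cell and facing (now N) both changed — the 2 commands mix motion and turning
start: (-1, 0) facing south
[1] after arc(left, 3): (2, -3) facing east
[2] after arc(left, 3): (5, 0) facing north
no rival 2-sequence matches.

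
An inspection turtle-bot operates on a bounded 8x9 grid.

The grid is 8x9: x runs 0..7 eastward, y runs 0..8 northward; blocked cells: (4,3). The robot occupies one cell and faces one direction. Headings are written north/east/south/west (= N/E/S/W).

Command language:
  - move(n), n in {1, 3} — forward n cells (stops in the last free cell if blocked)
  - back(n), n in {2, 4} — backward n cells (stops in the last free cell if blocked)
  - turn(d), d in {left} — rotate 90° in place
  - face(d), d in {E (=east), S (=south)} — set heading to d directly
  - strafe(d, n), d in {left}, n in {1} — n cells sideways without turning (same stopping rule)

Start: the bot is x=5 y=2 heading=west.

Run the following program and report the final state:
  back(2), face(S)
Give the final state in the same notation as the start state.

x=7 y=2 heading=south

begin: x=5 y=2 heading=west
[1] after back(2): x=7 y=2 heading=west
[2] after face(S): x=7 y=2 heading=south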